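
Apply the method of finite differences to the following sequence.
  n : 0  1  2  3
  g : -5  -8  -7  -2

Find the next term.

First differences: -3, 1, 5
Second differences: 4, 4
Second differences constant at 4.
5 + 4 = 9;  -2 + 9 = 7

7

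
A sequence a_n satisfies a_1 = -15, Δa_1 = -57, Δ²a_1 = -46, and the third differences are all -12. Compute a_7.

-1287

Build the table forward from the leading diagonal:
D3: -12, -12, -12, -12, -12, -12, -12
D2: -46, -58, -70, -82, -94, -106, -118
D1: -57, -103, -161, -231, -313, -407, -513
a: -15, -72, -175, -336, -567, -880, -1287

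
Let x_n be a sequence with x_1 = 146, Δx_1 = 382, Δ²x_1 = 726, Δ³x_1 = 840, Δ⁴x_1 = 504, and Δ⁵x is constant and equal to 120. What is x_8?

Build the table forward from the leading diagonal:
Fifth differences: 120, 120, 120, 120, 120, 120, 120, 120
Fourth differences: 504, 624, 744, 864, 984, 1104, 1224, 1344
Third differences: 840, 1344, 1968, 2712, 3576, 4560, 5664, 6888
Second differences: 726, 1566, 2910, 4878, 7590, 11166, 15726, 21390
First differences: 382, 1108, 2674, 5584, 10462, 18052, 29218, 44944
x: 146, 528, 1636, 4310, 9894, 20356, 38408, 67626

67626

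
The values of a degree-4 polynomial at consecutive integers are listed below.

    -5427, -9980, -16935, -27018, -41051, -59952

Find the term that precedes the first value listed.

-2646

Δ: -4553  -6955  -10083  -14033  -18901
Δ²: -2402  -3128  -3950  -4868
Δ³: -726  -822  -918
Δ⁴: -96  -96
The fourth differences are constant at -96.
Work back: -726 + 96 = -630;  -2402 + 630 = -1772;  -4553 + 1772 = -2781;  -5427 + 2781 = -2646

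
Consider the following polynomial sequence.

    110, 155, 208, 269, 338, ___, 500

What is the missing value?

415

Using the first 5 terms:
45  53  61  69
8  8  8
Constant second difference = 8.
Extend forward: 69 + 8 = 77;  338 + 77 = 415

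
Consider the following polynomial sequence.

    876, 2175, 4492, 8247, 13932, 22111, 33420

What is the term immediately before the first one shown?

1299, 2317, 3755, 5685, 8179, 11309
1018, 1438, 1930, 2494, 3130
420, 492, 564, 636
72, 72, 72
The fourth differences are constant at 72.
Work back: 420 − 72 = 348;  1018 − 348 = 670;  1299 − 670 = 629;  876 − 629 = 247

247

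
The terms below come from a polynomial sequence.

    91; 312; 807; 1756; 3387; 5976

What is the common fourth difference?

Δ: 221, 495, 949, 1631, 2589
Δ²: 274, 454, 682, 958
Δ³: 180, 228, 276
Δ⁴: 48, 48

48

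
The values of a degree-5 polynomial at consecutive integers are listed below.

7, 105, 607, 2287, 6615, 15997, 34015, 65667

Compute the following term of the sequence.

117607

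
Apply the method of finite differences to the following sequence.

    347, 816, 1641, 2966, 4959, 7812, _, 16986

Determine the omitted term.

Using the first 6 terms:
469  825  1325  1993  2853
356  500  668  860
144  168  192
24  24
Constant fourth difference = 24.
Extend forward: 192 + 24 = 216;  860 + 216 = 1076;  2853 + 1076 = 3929;  7812 + 3929 = 11741

11741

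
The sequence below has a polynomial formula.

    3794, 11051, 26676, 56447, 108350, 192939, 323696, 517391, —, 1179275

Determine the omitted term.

794442

Using the first 8 terms:
7257  15625  29771  51903  84589  130757  193695
8368  14146  22132  32686  46168  62938
5778  7986  10554  13482  16770
2208  2568  2928  3288
360  360  360
Constant fifth difference = 360.
Extend forward: 3288 + 360 = 3648;  16770 + 3648 = 20418;  62938 + 20418 = 83356;  193695 + 83356 = 277051;  517391 + 277051 = 794442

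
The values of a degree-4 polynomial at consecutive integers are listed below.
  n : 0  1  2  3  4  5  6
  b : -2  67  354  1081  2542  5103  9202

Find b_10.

D1: 69, 287, 727, 1461, 2561, 4099
D2: 218, 440, 734, 1100, 1538
D3: 222, 294, 366, 438
D4: 72, 72, 72
The fourth differences are constant (72).
438 + 72 = 510;  1538 + 510 = 2048;  4099 + 2048 = 6147;  9202 + 6147 = 15349
510 + 72 = 582;  2048 + 582 = 2630;  6147 + 2630 = 8777;  15349 + 8777 = 24126
582 + 72 = 654;  2630 + 654 = 3284;  8777 + 3284 = 12061;  24126 + 12061 = 36187
654 + 72 = 726;  3284 + 726 = 4010;  12061 + 4010 = 16071;  36187 + 16071 = 52258

52258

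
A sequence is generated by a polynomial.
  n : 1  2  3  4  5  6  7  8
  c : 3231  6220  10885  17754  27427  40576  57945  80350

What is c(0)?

2989, 4665, 6869, 9673, 13149, 17369, 22405
1676, 2204, 2804, 3476, 4220, 5036
528, 600, 672, 744, 816
72, 72, 72, 72
The fourth differences are constant at 72.
Work back: 528 − 72 = 456;  1676 − 456 = 1220;  2989 − 1220 = 1769;  3231 − 1769 = 1462

1462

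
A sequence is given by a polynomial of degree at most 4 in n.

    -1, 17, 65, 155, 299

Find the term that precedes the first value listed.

First differences: 18  48  90  144
Second differences: 30  42  54
Third differences: 12  12
The third differences are constant at 12.
Work back: 30 − 12 = 18;  18 − 18 = 0;  -1 + 0 = -1

-1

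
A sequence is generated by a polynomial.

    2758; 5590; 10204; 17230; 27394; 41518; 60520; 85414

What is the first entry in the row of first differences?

D1: 2832, 4614, 7026, 10164, 14124, 19002, 24894
D2: 1782, 2412, 3138, 3960, 4878, 5892
D3: 630, 726, 822, 918, 1014
D4: 96, 96, 96, 96

2832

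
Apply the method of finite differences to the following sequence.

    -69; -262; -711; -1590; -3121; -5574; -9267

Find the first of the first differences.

-193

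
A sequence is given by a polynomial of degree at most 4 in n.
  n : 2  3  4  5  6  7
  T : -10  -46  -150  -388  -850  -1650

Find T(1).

0

-36, -104, -238, -462, -800
-68, -134, -224, -338
-66, -90, -114
-24, -24
The fourth differences are constant at -24.
Work back: -66 + 24 = -42;  -68 + 42 = -26;  -36 + 26 = -10;  -10 + 10 = 0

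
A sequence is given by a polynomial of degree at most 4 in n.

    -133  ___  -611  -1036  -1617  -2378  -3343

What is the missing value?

-318

Using the last 5 terms:
Δ: -425, -581, -761, -965
Δ²: -156, -180, -204
Δ³: -24, -24
Constant third difference = -24.
Extend backward: -156 + 24 = -132;  -425 + 132 = -293;  -611 + 293 = -318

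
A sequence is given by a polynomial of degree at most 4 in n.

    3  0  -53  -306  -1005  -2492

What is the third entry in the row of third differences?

-342

Δ: -3, -53, -253, -699, -1487
Δ²: -50, -200, -446, -788
Δ³: -150, -246, -342
Δ⁴: -96, -96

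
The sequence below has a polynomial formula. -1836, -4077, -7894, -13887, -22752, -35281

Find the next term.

-52362

D1: -2241 , -3817 , -5993 , -8865 , -12529
D2: -1576 , -2176 , -2872 , -3664
D3: -600 , -696 , -792
D4: -96 , -96
Constant fourth difference = -96, so extend:
-792 − 96 = -888;  -3664 − 888 = -4552;  -12529 − 4552 = -17081;  -35281 − 17081 = -52362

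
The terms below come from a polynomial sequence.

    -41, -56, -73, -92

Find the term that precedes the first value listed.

D1: -15  -17  -19
D2: -2  -2
The second differences are constant at -2.
Work back: -15 + 2 = -13;  -41 + 13 = -28

-28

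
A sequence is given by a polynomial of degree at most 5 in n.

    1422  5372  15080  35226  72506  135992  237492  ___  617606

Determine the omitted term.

391910

Using the first 7 terms:
Δ: 3950  9708  20146  37280  63486  101500
Δ²: 5758  10438  17134  26206  38014
Δ³: 4680  6696  9072  11808
Δ⁴: 2016  2376  2736
Δ⁵: 360  360
Constant fifth difference = 360.
Extend forward: 2736 + 360 = 3096;  11808 + 3096 = 14904;  38014 + 14904 = 52918;  101500 + 52918 = 154418;  237492 + 154418 = 391910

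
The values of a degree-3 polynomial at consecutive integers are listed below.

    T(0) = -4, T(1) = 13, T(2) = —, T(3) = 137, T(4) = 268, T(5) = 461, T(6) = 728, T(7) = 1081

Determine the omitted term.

Using the last 5 terms:
First differences: 131, 193, 267, 353
Second differences: 62, 74, 86
Third differences: 12, 12
Constant third difference = 12.
Extend backward: 62 − 12 = 50;  131 − 50 = 81;  137 − 81 = 56

56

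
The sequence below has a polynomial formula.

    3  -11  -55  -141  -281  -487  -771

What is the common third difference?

-12

First differences: -14, -44, -86, -140, -206, -284
Second differences: -30, -42, -54, -66, -78
Third differences: -12, -12, -12, -12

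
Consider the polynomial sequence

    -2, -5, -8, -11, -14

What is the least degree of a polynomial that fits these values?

1

Δ: -3, -3, -3, -3
The first differences are constant, so the polynomial has degree 1.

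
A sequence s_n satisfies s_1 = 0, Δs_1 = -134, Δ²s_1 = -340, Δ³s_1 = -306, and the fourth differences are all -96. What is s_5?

Build the table forward from the leading diagonal:
Δ⁴: -96  -96  -96  -96  -96
Δ³: -306  -402  -498  -594  -690
Δ²: -340  -646  -1048  -1546  -2140
Δ: -134  -474  -1120  -2168  -3714
s: 0  -134  -608  -1728  -3896

-3896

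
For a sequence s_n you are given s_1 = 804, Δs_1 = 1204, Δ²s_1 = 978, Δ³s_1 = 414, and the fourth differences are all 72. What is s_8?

46780

Build the table forward from the leading diagonal:
D4: 72, 72, 72, 72, 72, 72, 72, 72
D3: 414, 486, 558, 630, 702, 774, 846, 918
D2: 978, 1392, 1878, 2436, 3066, 3768, 4542, 5388
D1: 1204, 2182, 3574, 5452, 7888, 10954, 14722, 19264
s: 804, 2008, 4190, 7764, 13216, 21104, 32058, 46780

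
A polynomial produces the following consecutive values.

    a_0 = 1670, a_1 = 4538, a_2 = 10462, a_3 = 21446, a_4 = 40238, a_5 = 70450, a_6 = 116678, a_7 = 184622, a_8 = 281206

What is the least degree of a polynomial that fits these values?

First differences: 2868, 5924, 10984, 18792, 30212, 46228, 67944, 96584
Second differences: 3056, 5060, 7808, 11420, 16016, 21716, 28640
Third differences: 2004, 2748, 3612, 4596, 5700, 6924
Fourth differences: 744, 864, 984, 1104, 1224
Fifth differences: 120, 120, 120, 120
The fifth differences are constant, so the polynomial has degree 5.

5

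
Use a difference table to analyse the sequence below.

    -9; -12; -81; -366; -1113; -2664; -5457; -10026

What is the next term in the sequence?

-17001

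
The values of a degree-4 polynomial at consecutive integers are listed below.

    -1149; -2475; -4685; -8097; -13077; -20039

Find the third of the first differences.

-3412

D1: -1326, -2210, -3412, -4980, -6962
D2: -884, -1202, -1568, -1982
D3: -318, -366, -414
D4: -48, -48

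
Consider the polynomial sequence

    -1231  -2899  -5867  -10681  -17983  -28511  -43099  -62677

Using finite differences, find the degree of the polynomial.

4

-1668, -2968, -4814, -7302, -10528, -14588, -19578
-1300, -1846, -2488, -3226, -4060, -4990
-546, -642, -738, -834, -930
-96, -96, -96, -96
The fourth differences are constant, so the polynomial has degree 4.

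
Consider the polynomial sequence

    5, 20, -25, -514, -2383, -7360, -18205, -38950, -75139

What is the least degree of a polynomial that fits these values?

Δ: 15, -45, -489, -1869, -4977, -10845, -20745, -36189
Δ²: -60, -444, -1380, -3108, -5868, -9900, -15444
Δ³: -384, -936, -1728, -2760, -4032, -5544
Δ⁴: -552, -792, -1032, -1272, -1512
Δ⁵: -240, -240, -240, -240
The fifth differences are constant, so the polynomial has degree 5.

5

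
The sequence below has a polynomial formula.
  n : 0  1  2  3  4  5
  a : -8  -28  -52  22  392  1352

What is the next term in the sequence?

3292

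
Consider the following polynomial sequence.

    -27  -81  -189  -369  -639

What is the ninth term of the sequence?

-2979

-54, -108, -180, -270
-54, -72, -90
-18, -18
Third differences constant at -18.
-90 − 18 = -108;  -270 − 108 = -378;  -639 − 378 = -1017
-108 − 18 = -126;  -378 − 126 = -504;  -1017 − 504 = -1521
-126 − 18 = -144;  -504 − 144 = -648;  -1521 − 648 = -2169
-144 − 18 = -162;  -648 − 162 = -810;  -2169 − 810 = -2979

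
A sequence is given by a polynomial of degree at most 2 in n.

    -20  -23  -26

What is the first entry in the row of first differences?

Δ: -3, -3

-3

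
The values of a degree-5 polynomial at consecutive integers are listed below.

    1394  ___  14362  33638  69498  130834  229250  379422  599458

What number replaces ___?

Using the last 7 terms:
D1: 19276  35860  61336  98416  150172  220036
D2: 16584  25476  37080  51756  69864
D3: 8892  11604  14676  18108
D4: 2712  3072  3432
D5: 360  360
Constant fifth difference = 360.
Extend backward: 2712 − 360 = 2352;  8892 − 2352 = 6540;  16584 − 6540 = 10044;  19276 − 10044 = 9232;  14362 − 9232 = 5130

5130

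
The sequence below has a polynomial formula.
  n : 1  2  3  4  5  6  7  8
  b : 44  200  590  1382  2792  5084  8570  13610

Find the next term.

20612

D1: 156, 390, 792, 1410, 2292, 3486, 5040
D2: 234, 402, 618, 882, 1194, 1554
D3: 168, 216, 264, 312, 360
D4: 48, 48, 48, 48
Constant fourth difference = 48, so extend:
360 + 48 = 408;  1554 + 408 = 1962;  5040 + 1962 = 7002;  13610 + 7002 = 20612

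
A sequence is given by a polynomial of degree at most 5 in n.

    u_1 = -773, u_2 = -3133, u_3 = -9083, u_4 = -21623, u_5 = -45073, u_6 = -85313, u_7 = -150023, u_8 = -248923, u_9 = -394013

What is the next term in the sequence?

D1: -2360  -5950  -12540  -23450  -40240  -64710  -98900  -145090
D2: -3590  -6590  -10910  -16790  -24470  -34190  -46190
D3: -3000  -4320  -5880  -7680  -9720  -12000
D4: -1320  -1560  -1800  -2040  -2280
D5: -240  -240  -240  -240
Fifth differences constant at -240.
-2280 − 240 = -2520;  -12000 − 2520 = -14520;  -46190 − 14520 = -60710;  -145090 − 60710 = -205800;  -394013 − 205800 = -599813

-599813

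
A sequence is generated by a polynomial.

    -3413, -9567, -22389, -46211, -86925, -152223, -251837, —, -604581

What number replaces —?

-397779

Using the first 7 terms:
Δ: -6154  -12822  -23822  -40714  -65298  -99614
Δ²: -6668  -11000  -16892  -24584  -34316
Δ³: -4332  -5892  -7692  -9732
Δ⁴: -1560  -1800  -2040
Δ⁵: -240  -240
Constant fifth difference = -240.
Extend forward: -2040 − 240 = -2280;  -9732 − 2280 = -12012;  -34316 − 12012 = -46328;  -99614 − 46328 = -145942;  -251837 − 145942 = -397779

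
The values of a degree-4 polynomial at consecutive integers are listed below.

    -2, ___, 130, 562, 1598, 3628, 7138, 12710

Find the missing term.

8

Using the last 6 terms:
Δ: 432  1036  2030  3510  5572
Δ²: 604  994  1480  2062
Δ³: 390  486  582
Δ⁴: 96  96
Constant fourth difference = 96.
Extend backward: 390 − 96 = 294;  604 − 294 = 310;  432 − 310 = 122;  130 − 122 = 8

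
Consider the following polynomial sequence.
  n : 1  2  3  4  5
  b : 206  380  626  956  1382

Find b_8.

3356

174, 246, 330, 426
72, 84, 96
12, 12
Third differences constant at 12.
96 + 12 = 108;  426 + 108 = 534;  1382 + 534 = 1916
108 + 12 = 120;  534 + 120 = 654;  1916 + 654 = 2570
120 + 12 = 132;  654 + 132 = 786;  2570 + 786 = 3356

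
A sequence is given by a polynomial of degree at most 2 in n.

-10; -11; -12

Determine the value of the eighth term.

-17

Δ: -1, -1
The first differences are constant (-1).
-12 − 1 = -13
-13 − 1 = -14
-14 − 1 = -15
-15 − 1 = -16
-16 − 1 = -17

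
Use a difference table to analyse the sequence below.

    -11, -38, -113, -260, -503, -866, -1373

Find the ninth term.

First differences: -27, -75, -147, -243, -363, -507
Second differences: -48, -72, -96, -120, -144
Third differences: -24, -24, -24, -24
Constant third difference = -24, so extend:
-144 − 24 = -168;  -507 − 168 = -675;  -1373 − 675 = -2048
-168 − 24 = -192;  -675 − 192 = -867;  -2048 − 867 = -2915

-2915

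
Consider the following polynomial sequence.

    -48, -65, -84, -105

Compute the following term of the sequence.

-128

First differences: -17 , -19 , -21
Second differences: -2 , -2
The second differences are constant (-2).
-21 − 2 = -23;  -105 − 23 = -128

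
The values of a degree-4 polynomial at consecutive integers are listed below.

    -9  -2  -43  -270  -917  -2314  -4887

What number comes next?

First differences: 7  -41  -227  -647  -1397  -2573
Second differences: -48  -186  -420  -750  -1176
Third differences: -138  -234  -330  -426
Fourth differences: -96  -96  -96
Fourth differences constant at -96.
-426 − 96 = -522;  -1176 − 522 = -1698;  -2573 − 1698 = -4271;  -4887 − 4271 = -9158

-9158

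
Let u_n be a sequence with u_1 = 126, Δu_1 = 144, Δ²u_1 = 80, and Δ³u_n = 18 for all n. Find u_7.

2550

Build the table forward from the leading diagonal:
Δ³: 18  18  18  18  18  18  18
Δ²: 80  98  116  134  152  170  188
Δ: 144  224  322  438  572  724  894
u: 126  270  494  816  1254  1826  2550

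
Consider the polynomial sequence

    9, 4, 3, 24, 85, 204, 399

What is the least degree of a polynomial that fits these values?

3

-5, -1, 21, 61, 119, 195
4, 22, 40, 58, 76
18, 18, 18, 18
The third differences are constant, so the polynomial has degree 3.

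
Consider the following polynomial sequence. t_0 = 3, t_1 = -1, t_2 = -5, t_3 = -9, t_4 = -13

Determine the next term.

-4, -4, -4, -4
First differences constant at -4.
-13 − 4 = -17

-17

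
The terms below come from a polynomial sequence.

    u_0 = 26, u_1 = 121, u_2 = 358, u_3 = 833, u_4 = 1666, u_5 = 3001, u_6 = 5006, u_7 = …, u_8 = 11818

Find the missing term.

Using the first 7 terms:
First differences: 95  237  475  833  1335  2005
Second differences: 142  238  358  502  670
Third differences: 96  120  144  168
Fourth differences: 24  24  24
Constant fourth difference = 24.
Extend forward: 168 + 24 = 192;  670 + 192 = 862;  2005 + 862 = 2867;  5006 + 2867 = 7873

7873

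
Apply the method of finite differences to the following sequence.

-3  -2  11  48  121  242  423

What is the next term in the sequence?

D1: 1 , 13 , 37 , 73 , 121 , 181
D2: 12 , 24 , 36 , 48 , 60
D3: 12 , 12 , 12 , 12
Constant third difference = 12, so extend:
60 + 12 = 72;  181 + 72 = 253;  423 + 253 = 676

676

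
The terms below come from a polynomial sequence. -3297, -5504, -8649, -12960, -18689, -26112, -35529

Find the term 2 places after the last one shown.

Δ: -2207 , -3145 , -4311 , -5729 , -7423 , -9417
Δ²: -938 , -1166 , -1418 , -1694 , -1994
Δ³: -228 , -252 , -276 , -300
Δ⁴: -24 , -24 , -24
The fourth differences are constant (-24).
-300 − 24 = -324;  -1994 − 324 = -2318;  -9417 − 2318 = -11735;  -35529 − 11735 = -47264
-324 − 24 = -348;  -2318 − 348 = -2666;  -11735 − 2666 = -14401;  -47264 − 14401 = -61665

-61665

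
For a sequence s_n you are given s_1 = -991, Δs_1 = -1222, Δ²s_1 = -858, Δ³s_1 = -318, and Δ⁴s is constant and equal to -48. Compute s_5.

-12347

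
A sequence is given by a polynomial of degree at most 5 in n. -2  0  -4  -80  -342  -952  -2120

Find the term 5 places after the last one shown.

-27040

2 , -4 , -76 , -262 , -610 , -1168
-6 , -72 , -186 , -348 , -558
-66 , -114 , -162 , -210
-48 , -48 , -48
The fourth differences are constant (-48).
-210 − 48 = -258;  -558 − 258 = -816;  -1168 − 816 = -1984;  -2120 − 1984 = -4104
-258 − 48 = -306;  -816 − 306 = -1122;  -1984 − 1122 = -3106;  -4104 − 3106 = -7210
-306 − 48 = -354;  -1122 − 354 = -1476;  -3106 − 1476 = -4582;  -7210 − 4582 = -11792
-354 − 48 = -402;  -1476 − 402 = -1878;  -4582 − 1878 = -6460;  -11792 − 6460 = -18252
-402 − 48 = -450;  -1878 − 450 = -2328;  -6460 − 2328 = -8788;  -18252 − 8788 = -27040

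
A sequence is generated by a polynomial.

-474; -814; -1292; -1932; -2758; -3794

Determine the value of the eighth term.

D1: -340, -478, -640, -826, -1036
D2: -138, -162, -186, -210
D3: -24, -24, -24
The third differences are constant (-24).
-210 − 24 = -234;  -1036 − 234 = -1270;  -3794 − 1270 = -5064
-234 − 24 = -258;  -1270 − 258 = -1528;  -5064 − 1528 = -6592

-6592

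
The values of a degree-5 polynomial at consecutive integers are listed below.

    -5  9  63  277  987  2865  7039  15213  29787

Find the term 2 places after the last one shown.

91935

First differences: 14, 54, 214, 710, 1878, 4174, 8174, 14574
Second differences: 40, 160, 496, 1168, 2296, 4000, 6400
Third differences: 120, 336, 672, 1128, 1704, 2400
Fourth differences: 216, 336, 456, 576, 696
Fifth differences: 120, 120, 120, 120
Fifth differences constant at 120.
696 + 120 = 816;  2400 + 816 = 3216;  6400 + 3216 = 9616;  14574 + 9616 = 24190;  29787 + 24190 = 53977
816 + 120 = 936;  3216 + 936 = 4152;  9616 + 4152 = 13768;  24190 + 13768 = 37958;  53977 + 37958 = 91935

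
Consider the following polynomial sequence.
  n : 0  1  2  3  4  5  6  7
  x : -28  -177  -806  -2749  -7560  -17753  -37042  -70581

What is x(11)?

D1: -149, -629, -1943, -4811, -10193, -19289, -33539
D2: -480, -1314, -2868, -5382, -9096, -14250
D3: -834, -1554, -2514, -3714, -5154
D4: -720, -960, -1200, -1440
D5: -240, -240, -240
Constant fifth difference = -240, so extend:
-1440 − 240 = -1680;  -5154 − 1680 = -6834;  -14250 − 6834 = -21084;  -33539 − 21084 = -54623;  -70581 − 54623 = -125204
-1680 − 240 = -1920;  -6834 − 1920 = -8754;  -21084 − 8754 = -29838;  -54623 − 29838 = -84461;  -125204 − 84461 = -209665
-1920 − 240 = -2160;  -8754 − 2160 = -10914;  -29838 − 10914 = -40752;  -84461 − 40752 = -125213;  -209665 − 125213 = -334878
-2160 − 240 = -2400;  -10914 − 2400 = -13314;  -40752 − 13314 = -54066;  -125213 − 54066 = -179279;  -334878 − 179279 = -514157

-514157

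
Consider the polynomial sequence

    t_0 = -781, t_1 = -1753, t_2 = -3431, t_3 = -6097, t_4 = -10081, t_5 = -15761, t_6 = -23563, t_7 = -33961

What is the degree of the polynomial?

4

-972, -1678, -2666, -3984, -5680, -7802, -10398
-706, -988, -1318, -1696, -2122, -2596
-282, -330, -378, -426, -474
-48, -48, -48, -48
The fourth differences are constant, so the polynomial has degree 4.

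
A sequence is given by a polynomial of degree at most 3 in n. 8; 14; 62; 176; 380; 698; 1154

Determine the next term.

D1: 6, 48, 114, 204, 318, 456
D2: 42, 66, 90, 114, 138
D3: 24, 24, 24, 24
Constant third difference = 24, so extend:
138 + 24 = 162;  456 + 162 = 618;  1154 + 618 = 1772

1772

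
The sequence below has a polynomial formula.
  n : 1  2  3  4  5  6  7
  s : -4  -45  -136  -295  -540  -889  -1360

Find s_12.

D1: -41, -91, -159, -245, -349, -471
D2: -50, -68, -86, -104, -122
D3: -18, -18, -18, -18
Constant third difference = -18, so extend:
-122 − 18 = -140;  -471 − 140 = -611;  -1360 − 611 = -1971
-140 − 18 = -158;  -611 − 158 = -769;  -1971 − 769 = -2740
-158 − 18 = -176;  -769 − 176 = -945;  -2740 − 945 = -3685
-176 − 18 = -194;  -945 − 194 = -1139;  -3685 − 1139 = -4824
-194 − 18 = -212;  -1139 − 212 = -1351;  -4824 − 1351 = -6175

-6175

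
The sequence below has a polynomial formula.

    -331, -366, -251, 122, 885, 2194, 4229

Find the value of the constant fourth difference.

First differences: -35, 115, 373, 763, 1309, 2035
Second differences: 150, 258, 390, 546, 726
Third differences: 108, 132, 156, 180
Fourth differences: 24, 24, 24

24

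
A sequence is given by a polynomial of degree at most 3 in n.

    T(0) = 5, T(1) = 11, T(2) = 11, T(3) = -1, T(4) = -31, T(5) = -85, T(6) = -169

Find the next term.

-289

First differences: 6, 0, -12, -30, -54, -84
Second differences: -6, -12, -18, -24, -30
Third differences: -6, -6, -6, -6
Third differences constant at -6.
-30 − 6 = -36;  -84 − 36 = -120;  -169 − 120 = -289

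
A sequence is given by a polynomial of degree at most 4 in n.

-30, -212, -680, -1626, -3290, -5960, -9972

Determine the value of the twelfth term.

-65282

Δ: -182 , -468 , -946 , -1664 , -2670 , -4012
Δ²: -286 , -478 , -718 , -1006 , -1342
Δ³: -192 , -240 , -288 , -336
Δ⁴: -48 , -48 , -48
Constant fourth difference = -48, so extend:
-336 − 48 = -384;  -1342 − 384 = -1726;  -4012 − 1726 = -5738;  -9972 − 5738 = -15710
-384 − 48 = -432;  -1726 − 432 = -2158;  -5738 − 2158 = -7896;  -15710 − 7896 = -23606
-432 − 48 = -480;  -2158 − 480 = -2638;  -7896 − 2638 = -10534;  -23606 − 10534 = -34140
-480 − 48 = -528;  -2638 − 528 = -3166;  -10534 − 3166 = -13700;  -34140 − 13700 = -47840
-528 − 48 = -576;  -3166 − 576 = -3742;  -13700 − 3742 = -17442;  -47840 − 17442 = -65282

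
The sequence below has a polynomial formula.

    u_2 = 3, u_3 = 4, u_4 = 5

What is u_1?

First differences: 1, 1
The first differences are constant at 1.
Work back: 3 − 1 = 2

2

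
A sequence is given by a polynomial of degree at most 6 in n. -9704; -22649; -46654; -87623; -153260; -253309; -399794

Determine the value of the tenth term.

Δ: -12945, -24005, -40969, -65637, -100049, -146485
Δ²: -11060, -16964, -24668, -34412, -46436
Δ³: -5904, -7704, -9744, -12024
Δ⁴: -1800, -2040, -2280
Δ⁵: -240, -240
The fifth differences are constant (-240).
-2280 − 240 = -2520;  -12024 − 2520 = -14544;  -46436 − 14544 = -60980;  -146485 − 60980 = -207465;  -399794 − 207465 = -607259
-2520 − 240 = -2760;  -14544 − 2760 = -17304;  -60980 − 17304 = -78284;  -207465 − 78284 = -285749;  -607259 − 285749 = -893008
-2760 − 240 = -3000;  -17304 − 3000 = -20304;  -78284 − 20304 = -98588;  -285749 − 98588 = -384337;  -893008 − 384337 = -1277345

-1277345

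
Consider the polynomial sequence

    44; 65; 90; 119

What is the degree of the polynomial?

2

Δ: 21, 25, 29
Δ²: 4, 4
The second differences are constant, so the polynomial has degree 2.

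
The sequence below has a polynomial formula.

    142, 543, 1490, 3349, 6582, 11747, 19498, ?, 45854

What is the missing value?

Using the first 7 terms:
401  947  1859  3233  5165  7751
546  912  1374  1932  2586
366  462  558  654
96  96  96
Constant fourth difference = 96.
Extend forward: 654 + 96 = 750;  2586 + 750 = 3336;  7751 + 3336 = 11087;  19498 + 11087 = 30585

30585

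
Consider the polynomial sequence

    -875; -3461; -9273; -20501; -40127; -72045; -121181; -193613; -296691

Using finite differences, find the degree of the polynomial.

Δ: -2586, -5812, -11228, -19626, -31918, -49136, -72432, -103078
Δ²: -3226, -5416, -8398, -12292, -17218, -23296, -30646
Δ³: -2190, -2982, -3894, -4926, -6078, -7350
Δ⁴: -792, -912, -1032, -1152, -1272
Δ⁵: -120, -120, -120, -120
The fifth differences are constant, so the polynomial has degree 5.

5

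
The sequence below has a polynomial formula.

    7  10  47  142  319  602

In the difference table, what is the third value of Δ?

Δ: 3, 37, 95, 177, 283
Δ²: 34, 58, 82, 106
Δ³: 24, 24, 24

95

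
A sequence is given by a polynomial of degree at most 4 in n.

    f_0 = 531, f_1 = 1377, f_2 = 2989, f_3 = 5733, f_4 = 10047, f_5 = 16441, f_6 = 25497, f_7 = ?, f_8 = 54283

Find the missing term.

37869

Using the first 7 terms:
846, 1612, 2744, 4314, 6394, 9056
766, 1132, 1570, 2080, 2662
366, 438, 510, 582
72, 72, 72
Constant fourth difference = 72.
Extend forward: 582 + 72 = 654;  2662 + 654 = 3316;  9056 + 3316 = 12372;  25497 + 12372 = 37869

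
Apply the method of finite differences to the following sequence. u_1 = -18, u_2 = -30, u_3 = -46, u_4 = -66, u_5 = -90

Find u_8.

Δ: -12, -16, -20, -24
Δ²: -4, -4, -4
Second differences constant at -4.
-24 − 4 = -28;  -90 − 28 = -118
-28 − 4 = -32;  -118 − 32 = -150
-32 − 4 = -36;  -150 − 36 = -186

-186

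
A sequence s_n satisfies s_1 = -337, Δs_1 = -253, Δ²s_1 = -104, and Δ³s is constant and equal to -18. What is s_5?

-2045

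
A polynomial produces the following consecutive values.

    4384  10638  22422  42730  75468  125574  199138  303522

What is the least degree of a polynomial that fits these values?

Δ: 6254, 11784, 20308, 32738, 50106, 73564, 104384
Δ²: 5530, 8524, 12430, 17368, 23458, 30820
Δ³: 2994, 3906, 4938, 6090, 7362
Δ⁴: 912, 1032, 1152, 1272
Δ⁵: 120, 120, 120
The fifth differences are constant, so the polynomial has degree 5.

5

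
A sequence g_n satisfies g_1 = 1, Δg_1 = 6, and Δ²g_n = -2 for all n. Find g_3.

11

Build the table forward from the leading diagonal:
D2: -2, -2, -2
D1: 6, 4, 2
g: 1, 7, 11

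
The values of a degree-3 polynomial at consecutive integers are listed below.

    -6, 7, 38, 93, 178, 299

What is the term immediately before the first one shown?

-7

First differences: 13  31  55  85  121
Second differences: 18  24  30  36
Third differences: 6  6  6
The third differences are constant at 6.
Work back: 18 − 6 = 12;  13 − 12 = 1;  -6 − 1 = -7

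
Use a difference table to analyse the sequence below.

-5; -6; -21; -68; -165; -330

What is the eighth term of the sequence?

-936

First differences: -1, -15, -47, -97, -165
Second differences: -14, -32, -50, -68
Third differences: -18, -18, -18
Constant third difference = -18, so extend:
-68 − 18 = -86;  -165 − 86 = -251;  -330 − 251 = -581
-86 − 18 = -104;  -251 − 104 = -355;  -581 − 355 = -936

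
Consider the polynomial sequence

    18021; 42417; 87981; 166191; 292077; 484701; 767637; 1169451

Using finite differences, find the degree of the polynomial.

5

First differences: 24396, 45564, 78210, 125886, 192624, 282936, 401814
Second differences: 21168, 32646, 47676, 66738, 90312, 118878
Third differences: 11478, 15030, 19062, 23574, 28566
Fourth differences: 3552, 4032, 4512, 4992
Fifth differences: 480, 480, 480
The fifth differences are constant, so the polynomial has degree 5.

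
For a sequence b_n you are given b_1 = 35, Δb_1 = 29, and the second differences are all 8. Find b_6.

Build the table forward from the leading diagonal:
D2: 8  8  8  8  8  8
D1: 29  37  45  53  61  69
b: 35  64  101  146  199  260

260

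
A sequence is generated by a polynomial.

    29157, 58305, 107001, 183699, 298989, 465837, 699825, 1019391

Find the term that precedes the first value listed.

Δ: 29148, 48696, 76698, 115290, 166848, 233988, 319566
Δ²: 19548, 28002, 38592, 51558, 67140, 85578
Δ³: 8454, 10590, 12966, 15582, 18438
Δ⁴: 2136, 2376, 2616, 2856
Δ⁵: 240, 240, 240
The fifth differences are constant at 240.
Work back: 2136 − 240 = 1896;  8454 − 1896 = 6558;  19548 − 6558 = 12990;  29148 − 12990 = 16158;  29157 − 16158 = 12999

12999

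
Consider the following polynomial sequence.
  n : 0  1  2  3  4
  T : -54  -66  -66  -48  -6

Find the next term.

66

Δ: -12, 0, 18, 42
Δ²: 12, 18, 24
Δ³: 6, 6
The third differences are constant (6).
24 + 6 = 30;  42 + 30 = 72;  -6 + 72 = 66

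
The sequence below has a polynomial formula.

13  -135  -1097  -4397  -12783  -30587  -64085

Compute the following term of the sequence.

Δ: -148, -962, -3300, -8386, -17804, -33498
Δ²: -814, -2338, -5086, -9418, -15694
Δ³: -1524, -2748, -4332, -6276
Δ⁴: -1224, -1584, -1944
Δ⁵: -360, -360
The fifth differences are constant (-360).
-1944 − 360 = -2304;  -6276 − 2304 = -8580;  -15694 − 8580 = -24274;  -33498 − 24274 = -57772;  -64085 − 57772 = -121857

-121857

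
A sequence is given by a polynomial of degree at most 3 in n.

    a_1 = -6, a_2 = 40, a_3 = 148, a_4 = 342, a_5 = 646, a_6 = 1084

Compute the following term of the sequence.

1680

First differences: 46  108  194  304  438
Second differences: 62  86  110  134
Third differences: 24  24  24
Third differences constant at 24.
134 + 24 = 158;  438 + 158 = 596;  1084 + 596 = 1680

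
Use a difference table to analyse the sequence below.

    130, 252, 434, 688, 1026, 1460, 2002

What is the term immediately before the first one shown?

122, 182, 254, 338, 434, 542
60, 72, 84, 96, 108
12, 12, 12, 12
The third differences are constant at 12.
Work back: 60 − 12 = 48;  122 − 48 = 74;  130 − 74 = 56

56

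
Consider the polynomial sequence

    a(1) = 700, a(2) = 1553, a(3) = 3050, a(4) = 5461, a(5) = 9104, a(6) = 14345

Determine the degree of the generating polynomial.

4

Δ: 853, 1497, 2411, 3643, 5241
Δ²: 644, 914, 1232, 1598
Δ³: 270, 318, 366
Δ⁴: 48, 48
The fourth differences are constant, so the polynomial has degree 4.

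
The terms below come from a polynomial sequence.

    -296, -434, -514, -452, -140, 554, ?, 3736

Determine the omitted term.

1786

Using the first 6 terms:
First differences: -138, -80, 62, 312, 694
Second differences: 58, 142, 250, 382
Third differences: 84, 108, 132
Fourth differences: 24, 24
Constant fourth difference = 24.
Extend forward: 132 + 24 = 156;  382 + 156 = 538;  694 + 538 = 1232;  554 + 1232 = 1786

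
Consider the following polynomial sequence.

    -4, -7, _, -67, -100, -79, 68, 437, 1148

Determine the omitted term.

Using the last 6 terms:
D1: -33  21  147  369  711
D2: 54  126  222  342
D3: 72  96  120
D4: 24  24
Constant fourth difference = 24.
Extend backward: 72 − 24 = 48;  54 − 48 = 6;  -33 − 6 = -39;  -67 + 39 = -28

-28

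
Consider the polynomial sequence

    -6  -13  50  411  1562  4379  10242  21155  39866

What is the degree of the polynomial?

D1: -7, 63, 361, 1151, 2817, 5863, 10913, 18711
D2: 70, 298, 790, 1666, 3046, 5050, 7798
D3: 228, 492, 876, 1380, 2004, 2748
D4: 264, 384, 504, 624, 744
D5: 120, 120, 120, 120
The fifth differences are constant, so the polynomial has degree 5.

5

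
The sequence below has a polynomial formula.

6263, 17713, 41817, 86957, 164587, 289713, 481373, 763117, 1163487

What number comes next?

Δ: 11450  24104  45140  77630  125126  191660  281744  400370
Δ²: 12654  21036  32490  47496  66534  90084  118626
Δ³: 8382  11454  15006  19038  23550  28542
Δ⁴: 3072  3552  4032  4512  4992
Δ⁵: 480  480  480  480
The fifth differences are constant (480).
4992 + 480 = 5472;  28542 + 5472 = 34014;  118626 + 34014 = 152640;  400370 + 152640 = 553010;  1163487 + 553010 = 1716497

1716497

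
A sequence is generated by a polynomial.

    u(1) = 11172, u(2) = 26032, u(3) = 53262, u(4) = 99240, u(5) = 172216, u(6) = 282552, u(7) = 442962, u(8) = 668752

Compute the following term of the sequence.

978060

First differences: 14860, 27230, 45978, 72976, 110336, 160410, 225790
Second differences: 12370, 18748, 26998, 37360, 50074, 65380
Third differences: 6378, 8250, 10362, 12714, 15306
Fourth differences: 1872, 2112, 2352, 2592
Fifth differences: 240, 240, 240
Fifth differences constant at 240.
2592 + 240 = 2832;  15306 + 2832 = 18138;  65380 + 18138 = 83518;  225790 + 83518 = 309308;  668752 + 309308 = 978060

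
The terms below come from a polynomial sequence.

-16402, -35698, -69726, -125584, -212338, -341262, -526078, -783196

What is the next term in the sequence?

First differences: -19296, -34028, -55858, -86754, -128924, -184816, -257118
Second differences: -14732, -21830, -30896, -42170, -55892, -72302
Third differences: -7098, -9066, -11274, -13722, -16410
Fourth differences: -1968, -2208, -2448, -2688
Fifth differences: -240, -240, -240
The fifth differences are constant (-240).
-2688 − 240 = -2928;  -16410 − 2928 = -19338;  -72302 − 19338 = -91640;  -257118 − 91640 = -348758;  -783196 − 348758 = -1131954

-1131954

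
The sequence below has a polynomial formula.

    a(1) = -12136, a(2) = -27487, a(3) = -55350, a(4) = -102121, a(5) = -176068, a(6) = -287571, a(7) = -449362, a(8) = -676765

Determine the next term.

-987936

-15351, -27863, -46771, -73947, -111503, -161791, -227403
-12512, -18908, -27176, -37556, -50288, -65612
-6396, -8268, -10380, -12732, -15324
-1872, -2112, -2352, -2592
-240, -240, -240
Fifth differences constant at -240.
-2592 − 240 = -2832;  -15324 − 2832 = -18156;  -65612 − 18156 = -83768;  -227403 − 83768 = -311171;  -676765 − 311171 = -987936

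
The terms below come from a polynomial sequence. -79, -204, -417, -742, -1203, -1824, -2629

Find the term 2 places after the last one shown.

First differences: -125  -213  -325  -461  -621  -805
Second differences: -88  -112  -136  -160  -184
Third differences: -24  -24  -24  -24
The third differences are constant (-24).
-184 − 24 = -208;  -805 − 208 = -1013;  -2629 − 1013 = -3642
-208 − 24 = -232;  -1013 − 232 = -1245;  -3642 − 1245 = -4887

-4887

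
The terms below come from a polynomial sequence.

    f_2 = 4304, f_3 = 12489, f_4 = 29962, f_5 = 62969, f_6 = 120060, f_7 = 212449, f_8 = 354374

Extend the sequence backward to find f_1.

1105

Δ: 8185, 17473, 33007, 57091, 92389, 141925
Δ²: 9288, 15534, 24084, 35298, 49536
Δ³: 6246, 8550, 11214, 14238
Δ⁴: 2304, 2664, 3024
Δ⁵: 360, 360
The fifth differences are constant at 360.
Work back: 2304 − 360 = 1944;  6246 − 1944 = 4302;  9288 − 4302 = 4986;  8185 − 4986 = 3199;  4304 − 3199 = 1105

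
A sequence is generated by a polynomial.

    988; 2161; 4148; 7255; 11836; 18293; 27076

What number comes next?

38683

Δ: 1173  1987  3107  4581  6457  8783
Δ²: 814  1120  1474  1876  2326
Δ³: 306  354  402  450
Δ⁴: 48  48  48
Constant fourth difference = 48, so extend:
450 + 48 = 498;  2326 + 498 = 2824;  8783 + 2824 = 11607;  27076 + 11607 = 38683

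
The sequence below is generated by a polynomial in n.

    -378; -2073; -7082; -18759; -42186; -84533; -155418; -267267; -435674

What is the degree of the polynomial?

5

-1695, -5009, -11677, -23427, -42347, -70885, -111849, -168407
-3314, -6668, -11750, -18920, -28538, -40964, -56558
-3354, -5082, -7170, -9618, -12426, -15594
-1728, -2088, -2448, -2808, -3168
-360, -360, -360, -360
The fifth differences are constant, so the polynomial has degree 5.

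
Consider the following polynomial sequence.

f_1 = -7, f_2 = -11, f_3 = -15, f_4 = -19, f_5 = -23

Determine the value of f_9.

Δ: -4  -4  -4  -4
The first differences are constant (-4).
-23 − 4 = -27
-27 − 4 = -31
-31 − 4 = -35
-35 − 4 = -39

-39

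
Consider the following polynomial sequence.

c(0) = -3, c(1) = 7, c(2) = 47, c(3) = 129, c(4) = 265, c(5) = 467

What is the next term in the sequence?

747

D1: 10, 40, 82, 136, 202
D2: 30, 42, 54, 66
D3: 12, 12, 12
Third differences constant at 12.
66 + 12 = 78;  202 + 78 = 280;  467 + 280 = 747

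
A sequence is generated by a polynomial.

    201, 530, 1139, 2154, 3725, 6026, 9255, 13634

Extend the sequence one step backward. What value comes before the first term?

First differences: 329  609  1015  1571  2301  3229  4379
Second differences: 280  406  556  730  928  1150
Third differences: 126  150  174  198  222
Fourth differences: 24  24  24  24
The fourth differences are constant at 24.
Work back: 126 − 24 = 102;  280 − 102 = 178;  329 − 178 = 151;  201 − 151 = 50

50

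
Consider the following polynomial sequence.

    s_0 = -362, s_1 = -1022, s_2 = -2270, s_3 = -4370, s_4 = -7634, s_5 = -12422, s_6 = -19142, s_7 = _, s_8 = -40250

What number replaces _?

Using the first 7 terms:
Δ: -660, -1248, -2100, -3264, -4788, -6720
Δ²: -588, -852, -1164, -1524, -1932
Δ³: -264, -312, -360, -408
Δ⁴: -48, -48, -48
Constant fourth difference = -48.
Extend forward: -408 − 48 = -456;  -1932 − 456 = -2388;  -6720 − 2388 = -9108;  -19142 − 9108 = -28250

-28250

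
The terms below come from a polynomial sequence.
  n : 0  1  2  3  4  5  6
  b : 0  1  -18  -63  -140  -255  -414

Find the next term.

-623

First differences: 1, -19, -45, -77, -115, -159
Second differences: -20, -26, -32, -38, -44
Third differences: -6, -6, -6, -6
The third differences are constant (-6).
-44 − 6 = -50;  -159 − 50 = -209;  -414 − 209 = -623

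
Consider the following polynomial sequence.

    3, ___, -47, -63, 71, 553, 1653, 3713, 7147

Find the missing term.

-7

Using the last 7 terms:
First differences: -16  134  482  1100  2060  3434
Second differences: 150  348  618  960  1374
Third differences: 198  270  342  414
Fourth differences: 72  72  72
Constant fourth difference = 72.
Extend backward: 198 − 72 = 126;  150 − 126 = 24;  -16 − 24 = -40;  -47 + 40 = -7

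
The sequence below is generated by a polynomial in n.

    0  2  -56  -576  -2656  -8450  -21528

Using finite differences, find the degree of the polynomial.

First differences: 2, -58, -520, -2080, -5794, -13078
Second differences: -60, -462, -1560, -3714, -7284
Third differences: -402, -1098, -2154, -3570
Fourth differences: -696, -1056, -1416
Fifth differences: -360, -360
The fifth differences are constant, so the polynomial has degree 5.

5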